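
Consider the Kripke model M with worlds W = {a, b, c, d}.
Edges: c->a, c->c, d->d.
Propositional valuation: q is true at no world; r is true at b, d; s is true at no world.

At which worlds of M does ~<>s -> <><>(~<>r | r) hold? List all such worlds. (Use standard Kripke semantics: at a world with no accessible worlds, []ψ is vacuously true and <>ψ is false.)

c, d

Let φ = ~<>s -> <><>(~<>r | r). Evaluate φ at each world:
  a (successors ∅): φ is false.
  b (successors ∅): φ is false.
  c (successors {a, c}): φ is true.
  d (successors {d}): φ is true.
For instance, at c:
  At c: ~<>s is true, <><>(~<>r | r) is true, so ~<>s -> <><>(~<>r | r) is true.
    At c: <>s is false, so ~<>s is true.
      At c: <>s requires s at some successor in {a, c}.
        At a: s is false.
        At c: s is false.
      So <>s is false at c.
    At c: <><>(~<>r | r) requires <>(~<>r | r) at some successor in {a, c}.
      <>(~<>r | r) holds at c, so <><>(~<>r | r) is true at c.
Satisfying worlds: {c, d}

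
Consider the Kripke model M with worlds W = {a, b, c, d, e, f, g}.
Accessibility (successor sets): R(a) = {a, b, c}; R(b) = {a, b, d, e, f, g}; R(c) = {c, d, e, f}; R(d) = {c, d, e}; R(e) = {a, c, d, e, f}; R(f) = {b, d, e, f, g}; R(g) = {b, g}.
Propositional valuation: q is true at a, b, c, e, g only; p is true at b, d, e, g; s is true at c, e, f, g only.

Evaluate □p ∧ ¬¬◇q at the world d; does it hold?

Recall that □ψ holds at a world iff ψ holds at every accessible world, and ◇ψ holds iff ψ holds at some accessible world.
At d: □p is false, ¬¬◇q is true, so □p ∧ ¬¬◇q is false.
  At d: □p requires p at every successor {c, d, e}.
    p fails at c, so □p is false at d.
  At d: ¬◇q is false, so ¬¬◇q is true.
    At d: ◇q is true, so ¬◇q is false.
      At d: ◇q requires q at some successor in {c, d, e}.
        q holds at c, so ◇q is true at d.

No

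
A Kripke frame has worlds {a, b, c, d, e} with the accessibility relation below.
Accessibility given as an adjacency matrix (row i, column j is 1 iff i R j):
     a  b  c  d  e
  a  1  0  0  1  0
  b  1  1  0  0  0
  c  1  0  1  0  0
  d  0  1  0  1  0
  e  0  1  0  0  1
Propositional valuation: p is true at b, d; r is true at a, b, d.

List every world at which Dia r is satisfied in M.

Let φ = Dia r. Evaluate φ at each world:
  a (successors {a, d}): φ is true.
  b (successors {a, b}): φ is true.
  c (successors {a, c}): φ is true.
  d (successors {b, d}): φ is true.
  e (successors {b, e}): φ is true.
For instance, at e:
  At e: Dia r requires r at some successor in {b, e}.
    r holds at b, so Dia r is true at e.
Satisfying worlds: {a, b, c, d, e}

a, b, c, d, e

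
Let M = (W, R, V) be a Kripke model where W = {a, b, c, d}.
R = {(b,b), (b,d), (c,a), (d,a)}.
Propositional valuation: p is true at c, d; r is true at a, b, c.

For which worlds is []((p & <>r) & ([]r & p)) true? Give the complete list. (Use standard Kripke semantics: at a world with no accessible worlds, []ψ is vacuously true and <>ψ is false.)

a

Let φ = []((p & <>r) & ([]r & p)). Evaluate φ at each world:
  a (successors ∅): φ is true.
  b (successors {b, d}): φ is false.
  c (successors {a}): φ is false.
  d (successors {a}): φ is false.
For instance, at d:
  At d: []((p & <>r) & ([]r & p)) requires (p & <>r) & ([]r & p) at every successor {a}.
    (p & <>r) & ([]r & p) fails at a, so []((p & <>r) & ([]r & p)) is false at d.
      At a: p & <>r is false, []r & p is false, so (p & <>r) & ([]r & p) is false.
Satisfying worlds: {a}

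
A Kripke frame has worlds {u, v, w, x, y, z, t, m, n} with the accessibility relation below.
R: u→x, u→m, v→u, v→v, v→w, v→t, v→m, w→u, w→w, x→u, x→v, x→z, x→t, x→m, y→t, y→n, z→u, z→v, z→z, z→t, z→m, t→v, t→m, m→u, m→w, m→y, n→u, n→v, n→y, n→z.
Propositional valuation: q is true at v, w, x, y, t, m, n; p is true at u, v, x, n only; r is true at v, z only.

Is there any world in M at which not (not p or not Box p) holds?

Let φ = not (not p or not Box p). Evaluate φ at each world:
  u (successors {x, m}): φ is false.
  v (successors {u, v, w, t, m}): φ is false.
  w (successors {u, w}): φ is false.
  x (successors {u, v, z, t, m}): φ is false.
  y (successors {t, n}): φ is false.
  z (successors {u, v, z, t, m}): φ is false.
  t (successors {v, m}): φ is false.
  m (successors {u, w, y}): φ is false.
  n (successors {u, v, y, z}): φ is false.
For instance, at w:
  At w: not p or not Box p is true, so not (not p or not Box p) is false.
    At w: not p is true, not Box p is true, so not p or not Box p is true.
      At w: Box p is false, so not Box p is true.

No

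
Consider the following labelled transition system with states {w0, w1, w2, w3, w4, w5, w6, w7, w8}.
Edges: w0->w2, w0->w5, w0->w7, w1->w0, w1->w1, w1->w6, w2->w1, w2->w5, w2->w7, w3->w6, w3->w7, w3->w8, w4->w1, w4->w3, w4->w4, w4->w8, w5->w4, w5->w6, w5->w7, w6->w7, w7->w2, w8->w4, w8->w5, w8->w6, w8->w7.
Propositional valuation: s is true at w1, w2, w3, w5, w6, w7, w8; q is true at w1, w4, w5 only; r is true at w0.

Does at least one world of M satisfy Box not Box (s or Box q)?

Recall that Box ψ holds at a world iff ψ holds at every accessible world, and Dia ψ holds iff ψ holds at some accessible world.
Let φ = Box not Box (s or Box q). Evaluate φ at each world:
  w0 (successors {w2, w5, w7}): φ is false.
  w1 (successors {w0, w1, w6}): φ is false.
  w2 (successors {w1, w5, w7}): φ is false.
  w3 (successors {w6, w7, w8}): φ is false.
  w4 (successors {w1, w3, w4, w8}): φ is false.
  w5 (successors {w4, w6, w7}): φ is false.
  w6 (successors {w7}): φ is false.
  w7 (successors {w2}): φ is false.
  w8 (successors {w4, w5, w6, w7}): φ is false.
For instance, at w5:
  At w5: Box not Box (s or Box q) requires not Box (s or Box q) at every successor {w4, w6, w7}.
    not Box (s or Box q) fails at w6, so Box not Box (s or Box q) is false at w5.
      At w6: Box (s or Box q) is true, so not Box (s or Box q) is false.

No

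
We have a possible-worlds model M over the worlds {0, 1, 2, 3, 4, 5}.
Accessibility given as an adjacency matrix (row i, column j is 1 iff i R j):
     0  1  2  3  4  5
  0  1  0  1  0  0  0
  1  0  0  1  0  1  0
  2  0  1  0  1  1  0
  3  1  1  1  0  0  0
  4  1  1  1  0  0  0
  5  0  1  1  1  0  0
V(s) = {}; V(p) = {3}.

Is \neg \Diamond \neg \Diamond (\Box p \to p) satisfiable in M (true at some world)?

Recall that \Box ψ holds at a world iff ψ holds at every accessible world, and \Diamond ψ holds iff ψ holds at some accessible world.
Let φ = \neg \Diamond \neg \Diamond (\Box p \to p). Evaluate φ at each world:
  0 (successors {0, 2}): φ is true.
  1 (successors {2, 4}): φ is true.
  2 (successors {1, 3, 4}): φ is true.
  3 (successors {0, 1, 2}): φ is true.
  4 (successors {0, 1, 2}): φ is true.
  5 (successors {1, 2, 3}): φ is true.
Detail at 0 (witness):
  At 0: \Diamond \neg \Diamond (\Box p \to p) is false, so \neg \Diamond \neg \Diamond (\Box p \to p) is true.
    At 0: \Diamond \neg \Diamond (\Box p \to p) requires \neg \Diamond (\Box p \to p) at some successor in {0, 2}.
      At 0: \neg \Diamond (\Box p \to p) is false.
      At 2: \neg \Diamond (\Box p \to p) is false.
    So \Diamond \neg \Diamond (\Box p \to p) is false at 0.

Yes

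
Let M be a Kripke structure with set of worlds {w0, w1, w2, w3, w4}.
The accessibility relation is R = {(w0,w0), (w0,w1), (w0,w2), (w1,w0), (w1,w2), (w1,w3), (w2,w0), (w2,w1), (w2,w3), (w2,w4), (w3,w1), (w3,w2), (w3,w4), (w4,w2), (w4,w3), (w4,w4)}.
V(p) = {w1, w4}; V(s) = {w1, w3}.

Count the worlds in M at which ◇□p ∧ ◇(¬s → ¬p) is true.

0

Recall that □ψ holds at a world iff ψ holds at every accessible world, and ◇ψ holds iff ψ holds at some accessible world.
Let φ = ◇□p ∧ ◇(¬s → ¬p). Evaluate φ at each world:
  w0 (successors {w0, w1, w2}): φ is false.
  w1 (successors {w0, w2, w3}): φ is false.
  w2 (successors {w0, w1, w3, w4}): φ is false.
  w3 (successors {w1, w2, w4}): φ is false.
  w4 (successors {w2, w3, w4}): φ is false.
For instance, at w2:
  At w2: ◇□p is false, ◇(¬s → ¬p) is true, so ◇□p ∧ ◇(¬s → ¬p) is false.
    At w2: ◇□p requires □p at some successor in {w0, w1, w3, w4}.
      At w0: □p is false.
      At w1: □p is false.
      At w3: □p is false.
      At w4: □p is false.
    So ◇□p is false at w2.
    At w2: ◇(¬s → ¬p) requires ¬s → ¬p at some successor in {w0, w1, w3, w4}.
      ¬s → ¬p holds at w0, so ◇(¬s → ¬p) is true at w2.
Satisfying worlds: none.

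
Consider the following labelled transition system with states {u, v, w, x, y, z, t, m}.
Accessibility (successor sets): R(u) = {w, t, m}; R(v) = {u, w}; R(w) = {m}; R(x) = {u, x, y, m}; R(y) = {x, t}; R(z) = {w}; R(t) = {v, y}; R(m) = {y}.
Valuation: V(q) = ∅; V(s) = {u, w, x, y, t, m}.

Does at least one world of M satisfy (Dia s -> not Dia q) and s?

Yes

Recall that Dia ψ holds at a world iff ψ holds at some accessible world.
Let φ = (Dia s -> not Dia q) and s. Evaluate φ at each world:
  u (successors {w, t, m}): φ is true.
  v (successors {u, w}): φ is false.
  w (successors {m}): φ is true.
  x (successors {u, x, y, m}): φ is true.
  y (successors {x, t}): φ is true.
  z (successors {w}): φ is false.
  t (successors {v, y}): φ is true.
  m (successors {y}): φ is true.
Detail at u (witness):
  At u: Dia s -> not Dia q is true, s is true, so (Dia s -> not Dia q) and s is true.
    At u: Dia s is true, not Dia q is true, so Dia s -> not Dia q is true.
      At u: Dia s requires s at some successor in {w, t, m}.
        s holds at w, so Dia s is true at u.
      At u: Dia q is false, so not Dia q is true.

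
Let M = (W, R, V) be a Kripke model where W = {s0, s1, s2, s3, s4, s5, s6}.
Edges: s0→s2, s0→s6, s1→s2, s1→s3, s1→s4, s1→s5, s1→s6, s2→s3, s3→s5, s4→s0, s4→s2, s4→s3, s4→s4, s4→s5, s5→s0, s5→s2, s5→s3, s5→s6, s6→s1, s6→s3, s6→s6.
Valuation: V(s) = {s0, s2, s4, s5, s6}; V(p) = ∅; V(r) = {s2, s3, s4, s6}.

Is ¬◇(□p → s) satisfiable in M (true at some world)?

Recall that □ψ holds at a world iff ψ holds at every accessible world, and ◇ψ holds iff ψ holds at some accessible world.
Let φ = ¬◇(□p → s). Evaluate φ at each world:
  s0 (successors {s2, s6}): φ is false.
  s1 (successors {s2, s3, s4, s5, s6}): φ is false.
  s2 (successors {s3}): φ is false.
  s3 (successors {s5}): φ is false.
  s4 (successors {s0, s2, s3, s4, s5}): φ is false.
  s5 (successors {s0, s2, s3, s6}): φ is false.
  s6 (successors {s1, s3, s6}): φ is false.
For instance, at s1:
  At s1: ◇(□p → s) is true, so ¬◇(□p → s) is false.
    At s1: ◇(□p → s) requires □p → s at some successor in {s2, s3, s4, s5, s6}.
      □p → s holds at s2, so ◇(□p → s) is true at s1.

No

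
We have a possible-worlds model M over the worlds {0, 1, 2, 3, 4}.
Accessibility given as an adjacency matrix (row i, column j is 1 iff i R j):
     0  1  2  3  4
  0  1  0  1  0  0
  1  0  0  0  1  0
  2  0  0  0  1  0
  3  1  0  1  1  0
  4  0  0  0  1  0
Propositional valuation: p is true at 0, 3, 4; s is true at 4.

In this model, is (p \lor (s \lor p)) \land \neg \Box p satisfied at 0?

Yes

At 0: p \lor (s \lor p) is true, \neg \Box p is true, so (p \lor (s \lor p)) \land \neg \Box p is true.
  At 0: \Box p is false, so \neg \Box p is true.
    At 0: \Box p requires p at every successor {0, 2}.
      p fails at 2, so \Box p is false at 0.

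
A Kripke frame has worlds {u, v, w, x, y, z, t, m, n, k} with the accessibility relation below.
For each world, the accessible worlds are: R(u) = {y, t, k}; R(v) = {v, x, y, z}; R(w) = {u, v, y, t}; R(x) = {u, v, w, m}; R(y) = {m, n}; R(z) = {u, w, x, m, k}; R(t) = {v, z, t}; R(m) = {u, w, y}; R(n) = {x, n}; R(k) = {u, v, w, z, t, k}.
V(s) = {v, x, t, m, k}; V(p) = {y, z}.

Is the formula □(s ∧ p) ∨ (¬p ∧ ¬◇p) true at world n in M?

Yes

At n: □(s ∧ p) is false, ¬p ∧ ¬◇p is true, so □(s ∧ p) ∨ (¬p ∧ ¬◇p) is true.
  At n: □(s ∧ p) requires s ∧ p at every successor {x, n}.
    s ∧ p fails at x, so □(s ∧ p) is false at n.
  At n: ¬p is true, ¬◇p is true, so ¬p ∧ ¬◇p is true.
    At n: ◇p is false, so ¬◇p is true.
      At n: ◇p requires p at some successor in {x, n}.
        At x: p is false.
        At n: p is false.
      So ◇p is false at n.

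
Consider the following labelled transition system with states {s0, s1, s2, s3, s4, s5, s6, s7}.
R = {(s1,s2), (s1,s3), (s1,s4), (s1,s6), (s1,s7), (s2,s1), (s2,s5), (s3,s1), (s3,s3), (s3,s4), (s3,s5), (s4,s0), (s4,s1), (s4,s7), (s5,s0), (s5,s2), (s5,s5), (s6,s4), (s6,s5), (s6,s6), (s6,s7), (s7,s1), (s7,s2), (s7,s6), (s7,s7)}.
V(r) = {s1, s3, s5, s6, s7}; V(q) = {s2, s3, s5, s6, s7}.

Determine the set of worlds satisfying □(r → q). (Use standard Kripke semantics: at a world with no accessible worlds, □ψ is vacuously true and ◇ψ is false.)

Let φ = □(r → q). Evaluate φ at each world:
  s0 (successors ∅): φ is true.
  s1 (successors {s2, s3, s4, s6, s7}): φ is true.
  s2 (successors {s1, s5}): φ is false.
  s3 (successors {s1, s3, s4, s5}): φ is false.
  s4 (successors {s0, s1, s7}): φ is false.
  s5 (successors {s0, s2, s5}): φ is true.
  s6 (successors {s4, s5, s6, s7}): φ is true.
  s7 (successors {s1, s2, s6, s7}): φ is false.
For instance, at s2:
  At s2: □(r → q) requires r → q at every successor {s1, s5}.
    r → q fails at s1, so □(r → q) is false at s2.
Satisfying worlds: {s0, s1, s5, s6}

s0, s1, s5, s6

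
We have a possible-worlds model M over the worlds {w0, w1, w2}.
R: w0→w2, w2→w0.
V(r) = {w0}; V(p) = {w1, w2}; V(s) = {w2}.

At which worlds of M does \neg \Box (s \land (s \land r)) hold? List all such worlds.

w0, w2

Let φ = \neg \Box (s \land (s \land r)). Evaluate φ at each world:
  w0 (successors {w2}): φ is true.
  w1 (successors ∅): φ is false.
  w2 (successors {w0}): φ is true.
For instance, at w0:
  At w0: \Box (s \land (s \land r)) is false, so \neg \Box (s \land (s \land r)) is true.
    At w0: \Box (s \land (s \land r)) requires s \land (s \land r) at every successor {w2}.
      s \land (s \land r) fails at w2, so \Box (s \land (s \land r)) is false at w0.
Satisfying worlds: {w0, w2}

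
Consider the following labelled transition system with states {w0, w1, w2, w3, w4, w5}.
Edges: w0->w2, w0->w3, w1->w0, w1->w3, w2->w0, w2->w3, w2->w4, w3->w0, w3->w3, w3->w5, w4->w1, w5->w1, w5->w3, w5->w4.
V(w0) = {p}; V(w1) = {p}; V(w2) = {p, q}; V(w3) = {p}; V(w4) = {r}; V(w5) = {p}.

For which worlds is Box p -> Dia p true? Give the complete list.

w0, w1, w2, w3, w4, w5

Let φ = Box p -> Dia p. Evaluate φ at each world:
  w0 (successors {w2, w3}): φ is true.
  w1 (successors {w0, w3}): φ is true.
  w2 (successors {w0, w3, w4}): φ is true.
  w3 (successors {w0, w3, w5}): φ is true.
  w4 (successors {w1}): φ is true.
  w5 (successors {w1, w3, w4}): φ is true.
For instance, at w3:
  At w3: Box p is true, Dia p is true, so Box p -> Dia p is true.
    At w3: Box p requires p at every successor {w0, w3, w5}.
      At w0: p is true.
      At w3: p is true.
      At w5: p is true.
    So Box p is true at w3.
    At w3: Dia p requires p at some successor in {w0, w3, w5}.
      p holds at w0, so Dia p is true at w3.
Satisfying worlds: {w0, w1, w2, w3, w4, w5}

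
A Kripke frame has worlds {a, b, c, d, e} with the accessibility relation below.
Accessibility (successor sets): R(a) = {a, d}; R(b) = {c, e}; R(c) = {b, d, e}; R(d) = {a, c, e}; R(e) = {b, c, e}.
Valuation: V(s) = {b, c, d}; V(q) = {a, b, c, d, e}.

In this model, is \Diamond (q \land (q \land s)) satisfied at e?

Yes

Recall that \Diamond ψ holds at a world iff ψ holds at some accessible world.
At e: \Diamond (q \land (q \land s)) requires q \land (q \land s) at some successor in {b, c, e}.
  q \land (q \land s) holds at b, so \Diamond (q \land (q \land s)) is true at e.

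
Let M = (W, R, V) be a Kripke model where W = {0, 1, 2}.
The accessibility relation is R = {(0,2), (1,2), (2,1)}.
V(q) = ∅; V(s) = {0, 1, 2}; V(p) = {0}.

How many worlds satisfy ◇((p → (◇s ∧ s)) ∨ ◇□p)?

3

Let φ = ◇((p → (◇s ∧ s)) ∨ ◇□p). Evaluate φ at each world:
  0 (successors {2}): φ is true.
  1 (successors {2}): φ is true.
  2 (successors {1}): φ is true.
For instance, at 1:
  At 1: ◇((p → (◇s ∧ s)) ∨ ◇□p) requires (p → (◇s ∧ s)) ∨ ◇□p at some successor in {2}.
    (p → (◇s ∧ s)) ∨ ◇□p holds at 2, so ◇((p → (◇s ∧ s)) ∨ ◇□p) is true at 1.
      At 2: p → (◇s ∧ s) is true, ◇□p is false, so (p → (◇s ∧ s)) ∨ ◇□p is true.
Satisfying worlds: {0, 1, 2}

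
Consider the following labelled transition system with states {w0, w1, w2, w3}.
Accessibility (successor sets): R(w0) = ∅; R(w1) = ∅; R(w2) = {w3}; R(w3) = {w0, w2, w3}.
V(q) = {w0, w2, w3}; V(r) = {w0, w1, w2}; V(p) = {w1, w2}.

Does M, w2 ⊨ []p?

No

Recall that []ψ holds at a world iff ψ holds at every accessible world, and <>ψ holds iff ψ holds at some accessible world.
At w2: []p requires p at every successor {w3}.
  p fails at w3, so []p is false at w2.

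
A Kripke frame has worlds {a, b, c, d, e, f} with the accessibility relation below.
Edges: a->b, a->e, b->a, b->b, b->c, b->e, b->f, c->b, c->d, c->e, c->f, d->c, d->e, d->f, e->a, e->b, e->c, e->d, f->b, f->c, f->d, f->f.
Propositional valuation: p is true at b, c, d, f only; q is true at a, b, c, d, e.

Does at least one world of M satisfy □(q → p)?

Yes

Let φ = □(q → p). Evaluate φ at each world:
  a (successors {b, e}): φ is false.
  b (successors {a, b, c, e, f}): φ is false.
  c (successors {b, d, e, f}): φ is false.
  d (successors {c, e, f}): φ is false.
  e (successors {a, b, c, d}): φ is false.
  f (successors {b, c, d, f}): φ is true.
Detail at f (witness):
  At f: □(q → p) requires q → p at every successor {b, c, d, f}.
    At b: q → p is true.
    At c: q → p is true.
    At d: q → p is true.
    At f: q → p is true.
  So □(q → p) is true at f.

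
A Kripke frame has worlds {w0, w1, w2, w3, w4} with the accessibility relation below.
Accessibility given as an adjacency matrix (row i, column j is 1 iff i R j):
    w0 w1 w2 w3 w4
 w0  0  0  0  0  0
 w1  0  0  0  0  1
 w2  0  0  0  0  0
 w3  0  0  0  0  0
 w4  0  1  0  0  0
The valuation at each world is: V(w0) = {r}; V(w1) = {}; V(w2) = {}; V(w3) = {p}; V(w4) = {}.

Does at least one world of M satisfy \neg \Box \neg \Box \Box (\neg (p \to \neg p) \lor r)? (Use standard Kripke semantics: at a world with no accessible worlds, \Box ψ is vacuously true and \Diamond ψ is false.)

Let φ = \neg \Box \neg \Box \Box (\neg (p \to \neg p) \lor r). Evaluate φ at each world:
  w0 (successors ∅): φ is false.
  w1 (successors {w4}): φ is false.
  w2 (successors ∅): φ is false.
  w3 (successors ∅): φ is false.
  w4 (successors {w1}): φ is false.
For instance, at w4:
  At w4: \Box \neg \Box \Box (\neg (p \to \neg p) \lor r) is true, so \neg \Box \neg \Box \Box (\neg (p \to \neg p) \lor r) is false.
    At w4: \Box \neg \Box \Box (\neg (p \to \neg p) \lor r) requires \neg \Box \Box (\neg (p \to \neg p) \lor r) at every successor {w1}.
      At w1: \neg \Box \Box (\neg (p \to \neg p) \lor r) is true.
    So \Box \neg \Box \Box (\neg (p \to \neg p) \lor r) is true at w4.

No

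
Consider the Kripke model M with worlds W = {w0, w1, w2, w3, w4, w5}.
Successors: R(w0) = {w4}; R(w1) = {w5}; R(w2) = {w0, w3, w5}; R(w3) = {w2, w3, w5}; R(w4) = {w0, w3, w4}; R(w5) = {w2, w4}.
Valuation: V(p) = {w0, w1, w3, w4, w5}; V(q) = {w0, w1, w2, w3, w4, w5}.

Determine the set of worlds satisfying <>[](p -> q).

Let φ = <>[](p -> q). Evaluate φ at each world:
  w0 (successors {w4}): φ is true.
  w1 (successors {w5}): φ is true.
  w2 (successors {w0, w3, w5}): φ is true.
  w3 (successors {w2, w3, w5}): φ is true.
  w4 (successors {w0, w3, w4}): φ is true.
  w5 (successors {w2, w4}): φ is true.
For instance, at w0:
  At w0: <>[](p -> q) requires [](p -> q) at some successor in {w4}.
    [](p -> q) holds at w4, so <>[](p -> q) is true at w0.
      At w4: [](p -> q) requires p -> q at every successor {w0, w3, w4}.
        At w0: p -> q is true.
        At w3: p -> q is true.
        At w4: p -> q is true.
      So [](p -> q) is true at w4.
Satisfying worlds: {w0, w1, w2, w3, w4, w5}

w0, w1, w2, w3, w4, w5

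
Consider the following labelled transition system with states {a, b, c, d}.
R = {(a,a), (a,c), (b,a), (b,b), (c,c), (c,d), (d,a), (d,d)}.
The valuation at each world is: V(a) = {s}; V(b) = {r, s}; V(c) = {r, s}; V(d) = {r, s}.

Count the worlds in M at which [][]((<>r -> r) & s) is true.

Let φ = [][]((<>r -> r) & s). Evaluate φ at each world:
  a (successors {a, c}): φ is false.
  b (successors {a, b}): φ is false.
  c (successors {c, d}): φ is false.
  d (successors {a, d}): φ is false.
For instance, at b:
  At b: [][]((<>r -> r) & s) requires []((<>r -> r) & s) at every successor {a, b}.
    []((<>r -> r) & s) fails at a, so [][]((<>r -> r) & s) is false at b.
      At a: []((<>r -> r) & s) requires (<>r -> r) & s at every successor {a, c}.
        (<>r -> r) & s fails at a, so []((<>r -> r) & s) is false at a.
Satisfying worlds: none.

0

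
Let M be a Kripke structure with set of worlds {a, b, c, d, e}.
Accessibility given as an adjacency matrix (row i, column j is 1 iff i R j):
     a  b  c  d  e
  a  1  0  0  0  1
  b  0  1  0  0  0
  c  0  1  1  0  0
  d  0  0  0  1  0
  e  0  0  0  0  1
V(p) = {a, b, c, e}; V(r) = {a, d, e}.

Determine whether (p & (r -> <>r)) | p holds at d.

At d: p & (r -> <>r) is false, p is false, so (p & (r -> <>r)) | p is false.
  At d: p is false, r -> <>r is true, so p & (r -> <>r) is false.
    At d: r is true, <>r is true, so r -> <>r is true.
      At d: <>r requires r at some successor in {d}.
        r holds at d, so <>r is true at d.

No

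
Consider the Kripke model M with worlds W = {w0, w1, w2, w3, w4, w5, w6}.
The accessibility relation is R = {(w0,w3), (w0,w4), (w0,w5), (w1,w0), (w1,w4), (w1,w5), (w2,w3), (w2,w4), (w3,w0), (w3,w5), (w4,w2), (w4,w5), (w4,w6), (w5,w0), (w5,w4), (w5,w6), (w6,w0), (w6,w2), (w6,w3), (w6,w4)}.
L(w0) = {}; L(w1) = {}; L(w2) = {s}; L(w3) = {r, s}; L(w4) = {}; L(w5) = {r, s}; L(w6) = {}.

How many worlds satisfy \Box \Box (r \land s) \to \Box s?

Recall that \Box ψ holds at a world iff ψ holds at every accessible world, and \Diamond ψ holds iff ψ holds at some accessible world.
Let φ = \Box \Box (r \land s) \to \Box s. Evaluate φ at each world:
  w0 (successors {w3, w4, w5}): φ is true.
  w1 (successors {w0, w4, w5}): φ is true.
  w2 (successors {w3, w4}): φ is true.
  w3 (successors {w0, w5}): φ is true.
  w4 (successors {w2, w5, w6}): φ is true.
  w5 (successors {w0, w4, w6}): φ is true.
  w6 (successors {w0, w2, w3, w4}): φ is true.
For instance, at w6:
  At w6: \Box \Box (r \land s) is false, \Box s is false, so \Box \Box (r \land s) \to \Box s is true.
    At w6: \Box \Box (r \land s) requires \Box (r \land s) at every successor {w0, w2, w3, w4}.
      \Box (r \land s) fails at w0, so \Box \Box (r \land s) is false at w6.
    At w6: \Box s requires s at every successor {w0, w2, w3, w4}.
      s fails at w0, so \Box s is false at w6.
Satisfying worlds: {w0, w1, w2, w3, w4, w5, w6}

7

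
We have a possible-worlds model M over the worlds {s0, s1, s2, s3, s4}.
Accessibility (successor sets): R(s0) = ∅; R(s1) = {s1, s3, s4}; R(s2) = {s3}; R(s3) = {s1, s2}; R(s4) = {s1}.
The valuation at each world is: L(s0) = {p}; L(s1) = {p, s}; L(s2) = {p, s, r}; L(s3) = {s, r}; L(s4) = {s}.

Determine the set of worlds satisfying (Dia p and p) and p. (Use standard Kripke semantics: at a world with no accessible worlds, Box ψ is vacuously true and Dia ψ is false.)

s1

Recall that Dia ψ holds at a world iff ψ holds at some accessible world.
Let φ = (Dia p and p) and p. Evaluate φ at each world:
  s0 (successors ∅): φ is false.
  s1 (successors {s1, s3, s4}): φ is true.
  s2 (successors {s3}): φ is false.
  s3 (successors {s1, s2}): φ is false.
  s4 (successors {s1}): φ is false.
For instance, at s2:
  At s2: Dia p and p is false, p is true, so (Dia p and p) and p is false.
    At s2: Dia p is false, p is true, so Dia p and p is false.
      At s2: Dia p requires p at some successor in {s3}.
        At s3: p is false.
      So Dia p is false at s2.
Satisfying worlds: {s1}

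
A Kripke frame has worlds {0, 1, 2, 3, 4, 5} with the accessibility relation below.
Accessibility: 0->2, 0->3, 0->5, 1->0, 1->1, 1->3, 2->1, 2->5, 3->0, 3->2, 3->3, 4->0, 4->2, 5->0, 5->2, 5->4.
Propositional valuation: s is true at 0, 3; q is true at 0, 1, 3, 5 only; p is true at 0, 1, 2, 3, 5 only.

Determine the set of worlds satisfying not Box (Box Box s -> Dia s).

Let φ = not Box (Box Box s -> Dia s). Evaluate φ at each world:
  0 (successors {2, 3, 5}): φ is false.
  1 (successors {0, 1, 3}): φ is false.
  2 (successors {1, 5}): φ is false.
  3 (successors {0, 2, 3}): φ is false.
  4 (successors {0, 2}): φ is false.
  5 (successors {0, 2, 4}): φ is false.
For instance, at 0:
  At 0: Box (Box Box s -> Dia s) is true, so not Box (Box Box s -> Dia s) is false.
    At 0: Box (Box Box s -> Dia s) requires Box Box s -> Dia s at every successor {2, 3, 5}.
      At 2: Box Box s -> Dia s is true.
      At 3: Box Box s -> Dia s is true.
      At 5: Box Box s -> Dia s is true.
    So Box (Box Box s -> Dia s) is true at 0.
Satisfying worlds: none.

none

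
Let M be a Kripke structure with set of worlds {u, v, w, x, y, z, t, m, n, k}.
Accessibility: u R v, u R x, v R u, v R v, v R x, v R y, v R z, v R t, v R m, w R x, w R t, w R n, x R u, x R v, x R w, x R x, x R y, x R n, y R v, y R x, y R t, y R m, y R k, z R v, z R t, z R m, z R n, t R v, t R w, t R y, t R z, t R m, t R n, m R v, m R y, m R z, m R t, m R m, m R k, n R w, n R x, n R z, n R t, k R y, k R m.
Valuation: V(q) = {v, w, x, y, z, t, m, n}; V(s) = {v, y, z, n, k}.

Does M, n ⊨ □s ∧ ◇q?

No

At n: □s is false, ◇q is true, so □s ∧ ◇q is false.
  At n: □s requires s at every successor {w, x, z, t}.
    s fails at w, so □s is false at n.
  At n: ◇q requires q at some successor in {w, x, z, t}.
    q holds at w, so ◇q is true at n.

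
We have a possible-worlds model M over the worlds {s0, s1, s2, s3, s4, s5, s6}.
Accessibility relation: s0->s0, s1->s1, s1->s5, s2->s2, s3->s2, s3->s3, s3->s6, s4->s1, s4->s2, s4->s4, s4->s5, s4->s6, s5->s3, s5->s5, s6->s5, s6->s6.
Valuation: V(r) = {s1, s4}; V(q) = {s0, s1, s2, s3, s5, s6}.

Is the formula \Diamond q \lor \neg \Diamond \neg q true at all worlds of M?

Yes

Let φ = \Diamond q \lor \neg \Diamond \neg q. Evaluate φ at each world:
  s0 (successors {s0}): φ is true.
  s1 (successors {s1, s5}): φ is true.
  s2 (successors {s2}): φ is true.
  s3 (successors {s2, s3, s6}): φ is true.
  s4 (successors {s1, s2, s4, s5, s6}): φ is true.
  s5 (successors {s3, s5}): φ is true.
  s6 (successors {s5, s6}): φ is true.
For instance, at s1:
  At s1: \Diamond q is true, \neg \Diamond \neg q is true, so \Diamond q \lor \neg \Diamond \neg q is true.
    At s1: \Diamond q requires q at some successor in {s1, s5}.
      q holds at s1, so \Diamond q is true at s1.
    At s1: \Diamond \neg q is false, so \neg \Diamond \neg q is true.
      At s1: \Diamond \neg q requires \neg q at some successor in {s1, s5}.
        At s1: \neg q is false.
        At s5: \neg q is false.
      So \Diamond \neg q is false at s1.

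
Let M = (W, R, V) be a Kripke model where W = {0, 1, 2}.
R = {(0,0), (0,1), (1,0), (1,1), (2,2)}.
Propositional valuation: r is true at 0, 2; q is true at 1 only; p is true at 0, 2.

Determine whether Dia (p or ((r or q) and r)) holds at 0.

Yes

Recall that Dia ψ holds at a world iff ψ holds at some accessible world.
At 0: Dia (p or ((r or q) and r)) requires p or ((r or q) and r) at some successor in {0, 1}.
  p or ((r or q) and r) holds at 0, so Dia (p or ((r or q) and r)) is true at 0.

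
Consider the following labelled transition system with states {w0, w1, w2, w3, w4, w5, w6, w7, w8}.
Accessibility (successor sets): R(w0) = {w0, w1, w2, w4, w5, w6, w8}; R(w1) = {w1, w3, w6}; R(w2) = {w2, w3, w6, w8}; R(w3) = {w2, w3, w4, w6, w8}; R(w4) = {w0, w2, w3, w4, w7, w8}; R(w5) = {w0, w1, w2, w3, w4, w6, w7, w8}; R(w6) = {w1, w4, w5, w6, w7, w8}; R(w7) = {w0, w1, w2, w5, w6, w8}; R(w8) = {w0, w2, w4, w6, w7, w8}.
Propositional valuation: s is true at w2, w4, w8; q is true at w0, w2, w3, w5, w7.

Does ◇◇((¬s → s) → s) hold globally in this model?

Let φ = ◇◇((¬s → s) → s). Evaluate φ at each world:
  w0 (successors {w0, w1, w2, w4, w5, w6, w8}): φ is true.
  w1 (successors {w1, w3, w6}): φ is true.
  w2 (successors {w2, w3, w6, w8}): φ is true.
  w3 (successors {w2, w3, w4, w6, w8}): φ is true.
  w4 (successors {w0, w2, w3, w4, w7, w8}): φ is true.
  w5 (successors {w0, w1, w2, w3, w4, w6, w7, w8}): φ is true.
  w6 (successors {w1, w4, w5, w6, w7, w8}): φ is true.
  w7 (successors {w0, w1, w2, w5, w6, w8}): φ is true.
  w8 (successors {w0, w2, w4, w6, w7, w8}): φ is true.
For instance, at w2:
  At w2: ◇◇((¬s → s) → s) requires ◇((¬s → s) → s) at some successor in {w2, w3, w6, w8}.
    ◇((¬s → s) → s) holds at w2, so ◇◇((¬s → s) → s) is true at w2.
      At w2: ◇((¬s → s) → s) requires (¬s → s) → s at some successor in {w2, w3, w6, w8}.
        (¬s → s) → s holds at w2, so ◇((¬s → s) → s) is true at w2.

Yes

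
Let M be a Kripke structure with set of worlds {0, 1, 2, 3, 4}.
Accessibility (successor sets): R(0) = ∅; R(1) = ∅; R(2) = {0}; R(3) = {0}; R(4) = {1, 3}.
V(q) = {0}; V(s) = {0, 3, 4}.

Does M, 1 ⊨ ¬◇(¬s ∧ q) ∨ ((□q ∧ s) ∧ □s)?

Yes

At 1: ¬◇(¬s ∧ q) is true, (□q ∧ s) ∧ □s is false, so ¬◇(¬s ∧ q) ∨ ((□q ∧ s) ∧ □s) is true.
  At 1: ◇(¬s ∧ q) is false, so ¬◇(¬s ∧ q) is true.
    At 1: no accessible worlds, so ◇(¬s ∧ q) is false.
  At 1: □q ∧ s is false, □s is true, so (□q ∧ s) ∧ □s is false.
    At 1: □q is true, s is false, so □q ∧ s is false.
      At 1: no accessible worlds, so □q holds vacuously.
    At 1: no accessible worlds, so □s holds vacuously.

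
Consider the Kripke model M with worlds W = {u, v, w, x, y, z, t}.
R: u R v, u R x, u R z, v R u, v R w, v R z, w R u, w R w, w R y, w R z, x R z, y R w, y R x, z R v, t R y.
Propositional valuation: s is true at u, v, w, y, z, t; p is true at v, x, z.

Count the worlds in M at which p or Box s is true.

5

Recall that Box ψ holds at a world iff ψ holds at every accessible world, and Dia ψ holds iff ψ holds at some accessible world.
Let φ = p or Box s. Evaluate φ at each world:
  u (successors {v, x, z}): φ is false.
  v (successors {u, w, z}): φ is true.
  w (successors {u, w, y, z}): φ is true.
  x (successors {z}): φ is true.
  y (successors {w, x}): φ is false.
  z (successors {v}): φ is true.
  t (successors {y}): φ is true.
For instance, at v:
  At v: p is true, Box s is true, so p or Box s is true.
    At v: Box s requires s at every successor {u, w, z}.
      At u: s is true.
      At w: s is true.
      At z: s is true.
    So Box s is true at v.
Satisfying worlds: {v, w, x, z, t}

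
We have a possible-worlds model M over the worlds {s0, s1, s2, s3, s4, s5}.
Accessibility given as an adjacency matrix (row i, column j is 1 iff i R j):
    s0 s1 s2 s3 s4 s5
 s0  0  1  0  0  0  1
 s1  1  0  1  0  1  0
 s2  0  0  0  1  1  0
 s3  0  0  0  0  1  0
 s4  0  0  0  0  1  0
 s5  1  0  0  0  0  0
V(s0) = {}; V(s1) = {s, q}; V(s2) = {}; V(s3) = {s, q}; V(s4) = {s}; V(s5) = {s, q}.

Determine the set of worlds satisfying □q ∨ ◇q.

Recall that □ψ holds at a world iff ψ holds at every accessible world, and ◇ψ holds iff ψ holds at some accessible world.
Let φ = □q ∨ ◇q. Evaluate φ at each world:
  s0 (successors {s1, s5}): φ is true.
  s1 (successors {s0, s2, s4}): φ is false.
  s2 (successors {s3, s4}): φ is true.
  s3 (successors {s4}): φ is false.
  s4 (successors {s4}): φ is false.
  s5 (successors {s0}): φ is false.
For instance, at s2:
  At s2: □q is false, ◇q is true, so □q ∨ ◇q is true.
    At s2: □q requires q at every successor {s3, s4}.
      q fails at s4, so □q is false at s2.
    At s2: ◇q requires q at some successor in {s3, s4}.
      q holds at s3, so ◇q is true at s2.
Satisfying worlds: {s0, s2}

s0, s2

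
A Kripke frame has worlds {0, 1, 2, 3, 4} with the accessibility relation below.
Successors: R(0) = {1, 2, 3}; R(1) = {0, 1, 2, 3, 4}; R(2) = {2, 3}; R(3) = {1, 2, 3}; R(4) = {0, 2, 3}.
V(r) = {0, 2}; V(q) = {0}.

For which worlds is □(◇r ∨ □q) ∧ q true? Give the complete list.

0

Let φ = □(◇r ∨ □q) ∧ q. Evaluate φ at each world:
  0 (successors {1, 2, 3}): φ is true.
  1 (successors {0, 1, 2, 3, 4}): φ is false.
  2 (successors {2, 3}): φ is false.
  3 (successors {1, 2, 3}): φ is false.
  4 (successors {0, 2, 3}): φ is false.
For instance, at 3:
  At 3: □(◇r ∨ □q) is true, q is false, so □(◇r ∨ □q) ∧ q is false.
    At 3: □(◇r ∨ □q) requires ◇r ∨ □q at every successor {1, 2, 3}.
      At 1: ◇r ∨ □q is true.
      At 2: ◇r ∨ □q is true.
      At 3: ◇r ∨ □q is true.
    So □(◇r ∨ □q) is true at 3.
Satisfying worlds: {0}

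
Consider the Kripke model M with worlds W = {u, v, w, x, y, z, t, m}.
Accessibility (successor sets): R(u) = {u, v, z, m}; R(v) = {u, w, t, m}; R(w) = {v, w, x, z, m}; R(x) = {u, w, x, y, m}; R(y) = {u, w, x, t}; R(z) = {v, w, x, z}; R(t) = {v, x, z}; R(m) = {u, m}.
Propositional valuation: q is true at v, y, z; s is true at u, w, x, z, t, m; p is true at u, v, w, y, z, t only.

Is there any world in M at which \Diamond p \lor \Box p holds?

Yes

Recall that \Box ψ holds at a world iff ψ holds at every accessible world, and \Diamond ψ holds iff ψ holds at some accessible world.
Let φ = \Diamond p \lor \Box p. Evaluate φ at each world:
  u (successors {u, v, z, m}): φ is true.
  v (successors {u, w, t, m}): φ is true.
  w (successors {v, w, x, z, m}): φ is true.
  x (successors {u, w, x, y, m}): φ is true.
  y (successors {u, w, x, t}): φ is true.
  z (successors {v, w, x, z}): φ is true.
  t (successors {v, x, z}): φ is true.
  m (successors {u, m}): φ is true.
Detail at u (witness):
  At u: \Diamond p is true, \Box p is false, so \Diamond p \lor \Box p is true.
    At u: \Diamond p requires p at some successor in {u, v, z, m}.
      p holds at u, so \Diamond p is true at u.
    At u: \Box p requires p at every successor {u, v, z, m}.
      p fails at m, so \Box p is false at u.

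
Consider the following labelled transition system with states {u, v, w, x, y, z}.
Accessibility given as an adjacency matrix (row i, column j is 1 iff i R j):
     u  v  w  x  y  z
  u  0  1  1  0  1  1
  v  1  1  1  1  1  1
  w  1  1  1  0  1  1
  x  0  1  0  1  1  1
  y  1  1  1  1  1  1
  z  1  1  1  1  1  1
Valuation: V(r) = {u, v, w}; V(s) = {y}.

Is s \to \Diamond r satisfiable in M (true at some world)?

Let φ = s \to \Diamond r. Evaluate φ at each world:
  u (successors {v, w, y, z}): φ is true.
  v (successors {u, v, w, x, y, z}): φ is true.
  w (successors {u, v, w, y, z}): φ is true.
  x (successors {v, x, y, z}): φ is true.
  y (successors {u, v, w, x, y, z}): φ is true.
  z (successors {u, v, w, x, y, z}): φ is true.
Detail at u (witness):
  At u: s is false, \Diamond r is true, so s \to \Diamond r is true.
    At u: \Diamond r requires r at some successor in {v, w, y, z}.
      r holds at v, so \Diamond r is true at u.

Yes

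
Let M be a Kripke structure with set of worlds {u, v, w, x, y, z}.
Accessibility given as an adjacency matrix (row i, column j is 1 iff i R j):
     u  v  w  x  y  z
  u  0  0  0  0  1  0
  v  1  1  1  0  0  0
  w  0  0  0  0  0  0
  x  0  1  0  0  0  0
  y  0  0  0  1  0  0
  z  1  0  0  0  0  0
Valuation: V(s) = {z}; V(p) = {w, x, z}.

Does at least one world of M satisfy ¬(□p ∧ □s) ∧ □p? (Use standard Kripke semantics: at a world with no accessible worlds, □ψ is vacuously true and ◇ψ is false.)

Let φ = ¬(□p ∧ □s) ∧ □p. Evaluate φ at each world:
  u (successors {y}): φ is false.
  v (successors {u, v, w}): φ is false.
  w (successors ∅): φ is false.
  x (successors {v}): φ is false.
  y (successors {x}): φ is true.
  z (successors {u}): φ is false.
Detail at y (witness):
  At y: ¬(□p ∧ □s) is true, □p is true, so ¬(□p ∧ □s) ∧ □p is true.
    At y: □p ∧ □s is false, so ¬(□p ∧ □s) is true.
      At y: □p is true, □s is false, so □p ∧ □s is false.
    At y: □p requires p at every successor {x}.
      At x: p is true.
    So □p is true at y.

Yes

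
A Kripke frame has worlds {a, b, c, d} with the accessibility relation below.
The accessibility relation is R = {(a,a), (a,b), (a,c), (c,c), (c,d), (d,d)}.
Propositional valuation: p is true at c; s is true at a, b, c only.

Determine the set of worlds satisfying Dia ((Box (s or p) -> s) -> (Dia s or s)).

Let φ = Dia ((Box (s or p) -> s) -> (Dia s or s)). Evaluate φ at each world:
  a (successors {a, b, c}): φ is true.
  b (successors ∅): φ is false.
  c (successors {c, d}): φ is true.
  d (successors {d}): φ is false.
For instance, at c:
  At c: Dia ((Box (s or p) -> s) -> (Dia s or s)) requires (Box (s or p) -> s) -> (Dia s or s) at some successor in {c, d}.
    (Box (s or p) -> s) -> (Dia s or s) holds at c, so Dia ((Box (s or p) -> s) -> (Dia s or s)) is true at c.
      At c: Box (s or p) -> s is true, Dia s or s is true, so (Box (s or p) -> s) -> (Dia s or s) is true.
Satisfying worlds: {a, c}

a, c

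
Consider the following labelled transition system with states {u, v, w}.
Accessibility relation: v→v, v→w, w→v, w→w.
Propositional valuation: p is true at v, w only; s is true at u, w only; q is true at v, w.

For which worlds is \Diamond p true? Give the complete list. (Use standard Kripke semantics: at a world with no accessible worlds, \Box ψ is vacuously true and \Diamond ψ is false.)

Let φ = \Diamond p. Evaluate φ at each world:
  u (successors ∅): φ is false.
  v (successors {v, w}): φ is true.
  w (successors {v, w}): φ is true.
For instance, at v:
  At v: \Diamond p requires p at some successor in {v, w}.
    p holds at v, so \Diamond p is true at v.
Satisfying worlds: {v, w}

v, w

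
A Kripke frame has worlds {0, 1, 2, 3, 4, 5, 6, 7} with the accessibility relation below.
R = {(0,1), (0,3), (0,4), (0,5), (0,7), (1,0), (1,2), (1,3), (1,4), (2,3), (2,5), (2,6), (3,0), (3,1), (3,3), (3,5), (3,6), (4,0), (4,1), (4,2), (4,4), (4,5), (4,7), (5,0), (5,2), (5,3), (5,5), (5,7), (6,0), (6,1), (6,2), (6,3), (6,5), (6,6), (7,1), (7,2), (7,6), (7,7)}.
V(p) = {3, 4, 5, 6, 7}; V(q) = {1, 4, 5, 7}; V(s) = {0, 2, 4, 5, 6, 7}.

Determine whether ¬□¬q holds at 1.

Yes

At 1: □¬q is false, so ¬□¬q is true.
  At 1: □¬q requires ¬q at every successor {0, 2, 3, 4}.
    ¬q fails at 4, so □¬q is false at 1.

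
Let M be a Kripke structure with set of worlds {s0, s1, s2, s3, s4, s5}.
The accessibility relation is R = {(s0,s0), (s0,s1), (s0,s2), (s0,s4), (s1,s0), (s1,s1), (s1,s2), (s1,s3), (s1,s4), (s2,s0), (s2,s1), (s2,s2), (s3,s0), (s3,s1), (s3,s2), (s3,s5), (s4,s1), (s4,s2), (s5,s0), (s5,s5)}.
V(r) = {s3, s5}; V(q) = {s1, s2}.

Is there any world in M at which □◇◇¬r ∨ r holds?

Yes

Let φ = □◇◇¬r ∨ r. Evaluate φ at each world:
  s0 (successors {s0, s1, s2, s4}): φ is true.
  s1 (successors {s0, s1, s2, s3, s4}): φ is true.
  s2 (successors {s0, s1, s2}): φ is true.
  s3 (successors {s0, s1, s2, s5}): φ is true.
  s4 (successors {s1, s2}): φ is true.
  s5 (successors {s0, s5}): φ is true.
Detail at s0 (witness):
  At s0: □◇◇¬r is true, r is false, so □◇◇¬r ∨ r is true.
    At s0: □◇◇¬r requires ◇◇¬r at every successor {s0, s1, s2, s4}.
      At s0: ◇◇¬r is true.
      At s1: ◇◇¬r is true.
      At s2: ◇◇¬r is true.
      At s4: ◇◇¬r is true.
    So □◇◇¬r is true at s0.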